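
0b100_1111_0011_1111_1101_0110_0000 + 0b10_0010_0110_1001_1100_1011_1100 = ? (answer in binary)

0b111000110101001101000011100

Add column by column in base 2, right to left:
  0+0 = 0
  0+0 = 0
  0+1 = 1
  0+1 = 1
  0+1 = 1
  1+1 = 0 carry 1
  1+0+1 = 0 carry 1
  0+1+1 = 0 carry 1
  1+0+1 = 0 carry 1
  0+0+1 = 1
  1+1 = 0 carry 1
  1+1+1 = 1 carry 1
  1+1+1 = 1 carry 1
  1+0+1 = 0 carry 1
  1+0+1 = 0 carry 1
  1+1+1 = 1 carry 1
  1+0+1 = 0 carry 1
  1+1+1 = 1 carry 1
  0+1+1 = 0 carry 1
  0+0+1 = 1
  1+0 = 1
  1+1 = 0 carry 1
  1+0+1 = 0 carry 1
  1+0+1 = 0 carry 1
  0+0+1 = 1
  0+1 = 1
  1+0 = 1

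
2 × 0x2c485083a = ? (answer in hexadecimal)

0x5890a1074

Multiply each base-16 digit by 2, carrying:
  a×2 = 20 → write 4 carry 1
  3×2+1 = 7 → write 7
  8×2 = 16 → write 0 carry 1
  0×2+1 = 1 → write 1
  5×2 = 10 → write a
  8×2 = 16 → write 0 carry 1
  4×2+1 = 9 → write 9
  c×2 = 24 → write 8 carry 1
  2×2+1 = 5 → write 5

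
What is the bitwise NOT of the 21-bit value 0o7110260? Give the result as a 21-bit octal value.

0o0667517

Each oct digit d becomes 7−d:
  7→0, 1→6, 1→6, 0→7, 2→5, 6→1, 0→7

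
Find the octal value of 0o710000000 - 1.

The trailing 7 digits are 0, so subtracting 1 borrows through: they become 7 and the next digit up decrements.

0o707777777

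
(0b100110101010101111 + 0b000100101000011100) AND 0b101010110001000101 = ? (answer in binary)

Add column by column in base 2, right to left:
  1+0 = 1
  1+0 = 1
  1+1 = 0 carry 1
  1+1+1 = 1 carry 1
  0+1+1 = 0 carry 1
  1+0+1 = 0 carry 1
  0+0+1 = 1
  1+0 = 1
  0+0 = 0
  1+1 = 0 carry 1
  0+0+1 = 1
  1+1 = 0 carry 1
  0+0+1 = 1
  1+0 = 1
  1+1 = 0 carry 1
  0+0+1 = 1
  0+0 = 0
  1+0 = 1
Sum = 0b101011010011001011; now AND with 0b101010110001000101:
  101011010011001011
& 101010110001000101
= 101010010001000001

0b101010010001000001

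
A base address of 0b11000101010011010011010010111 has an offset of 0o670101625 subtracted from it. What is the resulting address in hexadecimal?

0x11C92302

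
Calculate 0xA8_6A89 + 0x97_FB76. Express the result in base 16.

0x14065FF

Add column by column in base 16, right to left:
  9+6 = F
  8+7 = F
  A+B = 5 carry 1
  6+F+1 = 6 carry 1
  8+7+1 = 0 carry 1
  A+9+1 = 4 carry 1
  final carry 1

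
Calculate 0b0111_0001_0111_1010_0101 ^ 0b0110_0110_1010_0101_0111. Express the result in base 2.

0b00010111110111110010

XOR bit by bit (1 where the bits differ):
  01110001011110100101
^ 01100110101001010111
= 00010111110111110010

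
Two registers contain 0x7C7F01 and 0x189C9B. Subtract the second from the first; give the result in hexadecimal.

0x63E266

Subtract column by column in base 16:
  1-B → 6 (borrow)
  0-9-1 → 6 (borrow)
  F-C-1 → 2
  7-9 → E (borrow)
  C-8-1 → 3
  7-1 → 6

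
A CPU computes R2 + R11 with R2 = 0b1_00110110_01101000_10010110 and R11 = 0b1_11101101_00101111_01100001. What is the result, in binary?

Add column by column in base 2, right to left:
  0+1 = 1
  1+0 = 1
  1+0 = 1
  0+0 = 0
  1+0 = 1
  0+1 = 1
  0+1 = 1
  1+0 = 1
  0+1 = 1
  0+1 = 1
  0+1 = 1
  1+1 = 0 carry 1
  0+0+1 = 1
  1+1 = 0 carry 1
  1+0+1 = 0 carry 1
  0+0+1 = 1
  0+1 = 1
  1+0 = 1
  1+1 = 0 carry 1
  0+1+1 = 0 carry 1
  1+0+1 = 0 carry 1
  1+1+1 = 1 carry 1
  0+1+1 = 0 carry 1
  0+1+1 = 0 carry 1
  1+1+1 = 1 carry 1
  final carry 1

0b11001000111001011111110111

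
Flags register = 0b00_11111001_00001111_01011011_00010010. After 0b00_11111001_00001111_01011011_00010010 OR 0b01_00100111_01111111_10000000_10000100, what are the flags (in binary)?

OR bit by bit (1 where either bit is 1):
  0011111001000011110101101100010010
| 0100100111011111111000000010000100
= 0111111111011111111101101110010110

0b0111111111011111111101101110010110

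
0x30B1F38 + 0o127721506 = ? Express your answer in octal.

0o432541176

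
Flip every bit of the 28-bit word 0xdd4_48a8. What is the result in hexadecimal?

0x22bb757

Each hex digit d becomes f−d:
  d→2, d→2, 4→b, 4→b, 8→7, a→5, 8→7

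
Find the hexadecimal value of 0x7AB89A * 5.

0x2659B02

Multiply each base-16 digit by 5, carrying:
  A×5 = 50 → write 2 carry 3
  9×5+3 = 48 → write 0 carry 3
  8×5+3 = 43 → write B carry 2
  B×5+2 = 57 → write 9 carry 3
  A×5+3 = 53 → write 5 carry 3
  7×5+3 = 38 → write 6 carry 2
  remaining carry: 2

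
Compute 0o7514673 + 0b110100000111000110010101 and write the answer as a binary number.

0b111011110000101101010000

0o7514673 = 0b111101001100110111011 in binary.
Add column by column in base 2, right to left:
  1+1 = 0 carry 1
  1+0+1 = 0 carry 1
  0+1+1 = 0 carry 1
  1+0+1 = 0 carry 1
  1+1+1 = 1 carry 1
  1+0+1 = 0 carry 1
  0+0+1 = 1
  1+1 = 0 carry 1
  1+1+1 = 1 carry 1
  0+0+1 = 1
  0+0 = 0
  1+0 = 1
  1+1 = 0 carry 1
  0+1+1 = 0 carry 1
  0+1+1 = 0 carry 1
  1+0+1 = 0 carry 1
  0+0+1 = 1
  1+0 = 1
  1+0 = 1
  1+0 = 1
  1+1 = 0 carry 1
  0+0+1 = 1
  0+1 = 1
  0+1 = 1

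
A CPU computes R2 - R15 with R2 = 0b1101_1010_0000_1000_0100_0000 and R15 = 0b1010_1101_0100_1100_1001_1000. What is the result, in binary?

0b1011001011101110101000

Subtract column by column in base 2:
  0-0 → 0
  0-0 → 0
  0-0 → 0
  0-1 → 1 (borrow)
  0-1-1 → 0 (borrow)
  0-0-1 → 1 (borrow)
  1-0-1 → 0
  0-1 → 1 (borrow)
  0-0-1 → 1 (borrow)
  0-0-1 → 1 (borrow)
  0-1-1 → 0 (borrow)
  1-1-1 → 1 (borrow)
  0-0-1 → 1 (borrow)
  0-0-1 → 1 (borrow)
  0-1-1 → 0 (borrow)
  0-0-1 → 1 (borrow)
  0-1-1 → 0 (borrow)
  1-0-1 → 0
  0-1 → 1 (borrow)
  1-1-1 → 1 (borrow)
  1-0-1 → 0
  0-1 → 1 (borrow)
  1-0-1 → 0
  1-1 → 0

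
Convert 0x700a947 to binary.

0b111000000001010100101000111

Expand each hex digit to 4 bits: 7=0111 0=0000 0=0000 a=1010 9=1001 4=0100 7=0111.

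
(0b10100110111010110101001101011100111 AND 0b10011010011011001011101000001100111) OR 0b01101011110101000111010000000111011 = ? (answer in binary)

0b11101011111111000111011000001111111

0b10100110111010110101001101011100111 AND 0b10011010011011001011101000001100111 = 0b10000010011010000001001000001100111.
Then OR with 0b01101011110101000111010000000111011.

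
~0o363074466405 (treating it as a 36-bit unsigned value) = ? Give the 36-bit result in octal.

0o414703311372

Each oct digit d becomes 7−d:
  3→4, 6→1, 3→4, 0→7, 7→0, 4→3, 4→3, 6→1, 6→1, 4→3, 0→7, 5→2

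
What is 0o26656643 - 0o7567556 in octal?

Subtract column by column in base 8:
  3-6 → 5 (borrow)
  4-5-1 → 6 (borrow)
  6-5-1 → 0
  6-7 → 7 (borrow)
  5-6-1 → 6 (borrow)
  6-5-1 → 0
  6-7 → 7 (borrow)
  2-0-1 → 1

0o17067065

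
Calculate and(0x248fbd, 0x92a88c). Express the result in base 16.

AND each hex digit independently (no carries):
  2&9=0, 4&2=0, 8&a=8, f&8=8, b&8=8, d&c=c

0x00888c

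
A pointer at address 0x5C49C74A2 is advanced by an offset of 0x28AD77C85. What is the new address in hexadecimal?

0x84F73F127

Add column by column in base 16, right to left:
  2+5 = 7
  A+8 = 2 carry 1
  4+C+1 = 1 carry 1
  7+7+1 = F
  C+7 = 3 carry 1
  9+D+1 = 7 carry 1
  4+A+1 = F
  C+8 = 4 carry 1
  5+2+1 = 8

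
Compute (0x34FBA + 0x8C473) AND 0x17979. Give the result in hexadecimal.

0x1029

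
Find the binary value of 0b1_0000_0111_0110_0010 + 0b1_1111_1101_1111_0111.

0b110000010101011001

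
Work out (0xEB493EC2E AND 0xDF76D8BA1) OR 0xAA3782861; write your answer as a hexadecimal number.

0xEB779A861

0xEB493EC2E AND 0xDF76D8BA1 = 0xCB4018820.
Then OR with 0xAA3782861.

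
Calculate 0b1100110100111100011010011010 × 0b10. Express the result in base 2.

Multiply each base-2 digit by 2, carrying:
  0×2 = 0 → write 0
  1×2 = 2 → write 0 carry 1
  0×2+1 = 1 → write 1
  1×2 = 2 → write 0 carry 1
  1×2+1 = 3 → write 1 carry 1
  0×2+1 = 1 → write 1
  0×2 = 0 → write 0
  1×2 = 2 → write 0 carry 1
  0×2+1 = 1 → write 1
  1×2 = 2 → write 0 carry 1
  1×2+1 = 3 → write 1 carry 1
  0×2+1 = 1 → write 1
  0×2 = 0 → write 0
  0×2 = 0 → write 0
  1×2 = 2 → write 0 carry 1
  1×2+1 = 3 → write 1 carry 1
  1×2+1 = 3 → write 1 carry 1
  1×2+1 = 3 → write 1 carry 1
  0×2+1 = 1 → write 1
  0×2 = 0 → write 0
  1×2 = 2 → write 0 carry 1
  0×2+1 = 1 → write 1
  1×2 = 2 → write 0 carry 1
  1×2+1 = 3 → write 1 carry 1
  0×2+1 = 1 → write 1
  0×2 = 0 → write 0
  1×2 = 2 → write 0 carry 1
  1×2+1 = 3 → write 1 carry 1
  remaining carry: 1

0b11001101001111000110100110100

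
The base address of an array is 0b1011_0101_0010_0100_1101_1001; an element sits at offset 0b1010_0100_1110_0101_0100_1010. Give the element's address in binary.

Add column by column in base 2, right to left:
  1+0 = 1
  0+1 = 1
  0+0 = 0
  1+1 = 0 carry 1
  1+0+1 = 0 carry 1
  0+0+1 = 1
  1+1 = 0 carry 1
  1+0+1 = 0 carry 1
  0+1+1 = 0 carry 1
  0+0+1 = 1
  1+1 = 0 carry 1
  0+0+1 = 1
  0+0 = 0
  1+1 = 0 carry 1
  0+1+1 = 0 carry 1
  0+1+1 = 0 carry 1
  1+0+1 = 0 carry 1
  0+0+1 = 1
  1+1 = 0 carry 1
  0+0+1 = 1
  1+0 = 1
  1+1 = 0 carry 1
  0+0+1 = 1
  1+1 = 0 carry 1
  final carry 1

0b1010110100000101000100011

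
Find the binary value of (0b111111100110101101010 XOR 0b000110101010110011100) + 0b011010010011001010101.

0b1010011011111101001011

First 0b111111100110101101010 XOR 0b000110101010110011100 = 0b111001001100011110110.
Add column by column in base 2, right to left:
  0+1 = 1
  1+0 = 1
  1+1 = 0 carry 1
  0+0+1 = 1
  1+1 = 0 carry 1
  1+0+1 = 0 carry 1
  1+1+1 = 1 carry 1
  1+0+1 = 0 carry 1
  0+0+1 = 1
  0+1 = 1
  0+1 = 1
  1+0 = 1
  1+0 = 1
  0+1 = 1
  0+0 = 0
  1+0 = 1
  0+1 = 1
  0+0 = 0
  1+1 = 0 carry 1
  1+1+1 = 1 carry 1
  1+0+1 = 0 carry 1
  final carry 1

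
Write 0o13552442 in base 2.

Each octal digit is 3 bits: 1=001 3=011 5=101 5=101 2=010 4=100 4=100 2=010.

0b1011101101010100100010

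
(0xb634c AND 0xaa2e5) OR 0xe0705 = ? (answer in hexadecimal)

0xe2745

0xb634c AND 0xaa2e5 = 0xa2244.
Then OR with 0xe0705.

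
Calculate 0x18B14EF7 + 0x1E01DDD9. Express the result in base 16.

Add column by column in base 16, right to left:
  7+9 = 0 carry 1
  F+D+1 = D carry 1
  E+D+1 = C carry 1
  4+D+1 = 2 carry 1
  1+1+1 = 3
  B+0 = B
  8+E = 6 carry 1
  1+1+1 = 3

0x36B32CD0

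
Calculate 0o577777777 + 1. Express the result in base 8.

0o600000000

The trailing 8 digits are 7 (max in base 8), so adding 1 cascades: they roll to 0 and the next digit up increments.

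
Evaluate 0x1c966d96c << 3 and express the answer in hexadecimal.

0xe4b36cb60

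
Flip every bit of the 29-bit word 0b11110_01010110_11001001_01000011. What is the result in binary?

0b00001101010010011011010111100

Invert each bit: 11110010101101100100101000011 → 00001101010010011011010111100.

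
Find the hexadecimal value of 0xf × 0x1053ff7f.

0xf4ebf871

Multiply each base-16 digit by 15, carrying:
  f×15 = 225 → write 1 carry 14
  7×15+14 = 119 → write 7 carry 7
  f×15+7 = 232 → write 8 carry 14
  f×15+14 = 239 → write f carry 14
  3×15+14 = 59 → write b carry 3
  5×15+3 = 78 → write e carry 4
  0×15+4 = 4 → write 4
  1×15 = 15 → write f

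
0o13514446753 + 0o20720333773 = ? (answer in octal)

0o34435002746

Add column by column in base 8, right to left:
  3+3 = 6
  5+7 = 4 carry 1
  7+7+1 = 7 carry 1
  6+3+1 = 2 carry 1
  4+3+1 = 0 carry 1
  4+3+1 = 0 carry 1
  4+0+1 = 5
  1+2 = 3
  5+7 = 4 carry 1
  3+0+1 = 4
  1+2 = 3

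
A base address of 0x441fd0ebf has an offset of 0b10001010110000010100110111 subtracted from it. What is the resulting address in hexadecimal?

0x43fd20988

0b10001010110000010100110111 = 0x22b0537 in hexadecimal.
Subtract column by column in base 16:
  f-7 → 8
  b-3 → 8
  e-5 → 9
  0-0 → 0
  d-b → 2
  f-2 → d
  1-2 → f (borrow)
  4-0-1 → 3
  4-0 → 4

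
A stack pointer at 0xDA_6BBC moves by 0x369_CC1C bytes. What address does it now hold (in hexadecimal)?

0x44437D8

Add column by column in base 16, right to left:
  C+C = 8 carry 1
  B+1+1 = D
  B+C = 7 carry 1
  6+C+1 = 3 carry 1
  A+9+1 = 4 carry 1
  D+6+1 = 4 carry 1
  0+3+1 = 4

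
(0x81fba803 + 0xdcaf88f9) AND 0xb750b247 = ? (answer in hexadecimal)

0x16003044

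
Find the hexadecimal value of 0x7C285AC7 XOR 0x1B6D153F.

XOR each hex digit independently (no carries):
  7^1=6, C^B=7, 2^6=4, 8^D=5, 5^1=4, A^5=F, C^3=F, 7^F=8

0x67454FF8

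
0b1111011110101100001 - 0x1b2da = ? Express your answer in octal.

0o1405207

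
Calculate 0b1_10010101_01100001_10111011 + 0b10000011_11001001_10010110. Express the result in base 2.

Add column by column in base 2, right to left:
  1+0 = 1
  1+1 = 0 carry 1
  0+1+1 = 0 carry 1
  1+0+1 = 0 carry 1
  1+1+1 = 1 carry 1
  1+0+1 = 0 carry 1
  0+0+1 = 1
  1+1 = 0 carry 1
  1+1+1 = 1 carry 1
  0+0+1 = 1
  0+0 = 0
  0+1 = 1
  0+0 = 0
  1+0 = 1
  1+1 = 0 carry 1
  0+1+1 = 0 carry 1
  1+1+1 = 1 carry 1
  0+1+1 = 0 carry 1
  1+0+1 = 0 carry 1
  0+0+1 = 1
  1+0 = 1
  0+0 = 0
  0+0 = 0
  1+1 = 0 carry 1
  1+0+1 = 0 carry 1
  final carry 1

0b10000110010010101101010001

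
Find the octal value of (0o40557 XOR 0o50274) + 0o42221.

First 0o40557 XOR 0o50274 = 0o10723.
Add column by column in base 8, right to left:
  3+1 = 4
  2+2 = 4
  7+2 = 1 carry 1
  0+2+1 = 3
  1+4 = 5

0o53144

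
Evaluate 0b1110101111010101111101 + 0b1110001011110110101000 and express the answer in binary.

0b11100111011001100100101

Add column by column in base 2, right to left:
  1+0 = 1
  0+0 = 0
  1+0 = 1
  1+1 = 0 carry 1
  1+0+1 = 0 carry 1
  1+1+1 = 1 carry 1
  1+0+1 = 0 carry 1
  0+1+1 = 0 carry 1
  1+1+1 = 1 carry 1
  0+0+1 = 1
  1+1 = 0 carry 1
  0+1+1 = 0 carry 1
  1+1+1 = 1 carry 1
  1+1+1 = 1 carry 1
  1+0+1 = 0 carry 1
  1+1+1 = 1 carry 1
  0+0+1 = 1
  1+0 = 1
  0+0 = 0
  1+1 = 0 carry 1
  1+1+1 = 1 carry 1
  1+1+1 = 1 carry 1
  final carry 1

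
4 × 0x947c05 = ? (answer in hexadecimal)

0x251f014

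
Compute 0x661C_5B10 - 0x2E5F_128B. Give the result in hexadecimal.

0x37BD4885

Subtract column by column in base 16:
  0-B → 5 (borrow)
  1-8-1 → 8 (borrow)
  B-2-1 → 8
  5-1 → 4
  C-F → D (borrow)
  1-5-1 → B (borrow)
  6-E-1 → 7 (borrow)
  6-2-1 → 3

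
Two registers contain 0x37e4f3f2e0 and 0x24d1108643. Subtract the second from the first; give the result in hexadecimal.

Subtract column by column in base 16:
  0-3 → d (borrow)
  e-4-1 → 9
  2-6 → c (borrow)
  f-8-1 → 6
  3-0 → 3
  f-1 → e
  4-1 → 3
  e-d → 1
  7-4 → 3
  3-2 → 1

0x1313e36c9d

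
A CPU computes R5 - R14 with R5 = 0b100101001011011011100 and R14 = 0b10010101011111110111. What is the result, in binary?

Subtract column by column in base 2:
  0-1 → 1 (borrow)
  0-1-1 → 0 (borrow)
  1-1-1 → 1 (borrow)
  1-0-1 → 0
  1-1 → 0
  0-1 → 1 (borrow)
  1-1-1 → 1 (borrow)
  1-1-1 → 1 (borrow)
  0-1-1 → 0 (borrow)
  1-1-1 → 1 (borrow)
  1-1-1 → 1 (borrow)
  0-0-1 → 1 (borrow)
  1-1-1 → 1 (borrow)
  0-0-1 → 1 (borrow)
  0-1-1 → 0 (borrow)
  1-0-1 → 0
  0-1 → 1 (borrow)
  1-0-1 → 0
  0-0 → 0
  0-1 → 1 (borrow)
  1-0-1 → 0

0b10010011111011100101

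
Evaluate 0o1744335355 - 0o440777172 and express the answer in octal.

Subtract column by column in base 8:
  5-2 → 3
  5-7 → 6 (borrow)
  3-1-1 → 1
  5-7 → 6 (borrow)
  3-7-1 → 3 (borrow)
  3-7-1 → 3 (borrow)
  4-0-1 → 3
  4-4 → 0
  7-4 → 3
  1-0 → 1

0o1303336163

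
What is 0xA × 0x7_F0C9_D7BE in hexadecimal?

0x4F67E26D6C

Multiply each base-16 digit by 10, carrying:
  E×10 = 140 → write C carry 8
  B×10+8 = 118 → write 6 carry 7
  7×10+7 = 77 → write D carry 4
  D×10+4 = 134 → write 6 carry 8
  9×10+8 = 98 → write 2 carry 6
  C×10+6 = 126 → write E carry 7
  0×10+7 = 7 → write 7
  F×10 = 150 → write 6 carry 9
  7×10+9 = 79 → write F carry 4
  remaining carry: 4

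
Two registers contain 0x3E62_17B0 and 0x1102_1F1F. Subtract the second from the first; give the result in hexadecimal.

Subtract column by column in base 16:
  0-F → 1 (borrow)
  B-1-1 → 9
  7-F → 8 (borrow)
  1-1-1 → F (borrow)
  2-2-1 → F (borrow)
  6-0-1 → 5
  E-1 → D
  3-1 → 2

0x2D5FF891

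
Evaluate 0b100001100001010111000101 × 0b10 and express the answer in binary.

Multiply each base-2 digit by 2, carrying:
  1×2 = 2 → write 0 carry 1
  0×2+1 = 1 → write 1
  1×2 = 2 → write 0 carry 1
  0×2+1 = 1 → write 1
  0×2 = 0 → write 0
  0×2 = 0 → write 0
  1×2 = 2 → write 0 carry 1
  1×2+1 = 3 → write 1 carry 1
  1×2+1 = 3 → write 1 carry 1
  0×2+1 = 1 → write 1
  1×2 = 2 → write 0 carry 1
  0×2+1 = 1 → write 1
  1×2 = 2 → write 0 carry 1
  0×2+1 = 1 → write 1
  0×2 = 0 → write 0
  0×2 = 0 → write 0
  0×2 = 0 → write 0
  1×2 = 2 → write 0 carry 1
  1×2+1 = 3 → write 1 carry 1
  0×2+1 = 1 → write 1
  0×2 = 0 → write 0
  0×2 = 0 → write 0
  0×2 = 0 → write 0
  1×2 = 2 → write 0 carry 1
  remaining carry: 1

0b1000011000010101110001010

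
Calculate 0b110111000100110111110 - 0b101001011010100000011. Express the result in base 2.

0b1101101010010111011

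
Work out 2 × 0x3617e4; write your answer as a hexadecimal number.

Multiply each base-16 digit by 2, carrying:
  4×2 = 8 → write 8
  e×2 = 28 → write c carry 1
  7×2+1 = 15 → write f
  1×2 = 2 → write 2
  6×2 = 12 → write c
  3×2 = 6 → write 6

0x6c2fc8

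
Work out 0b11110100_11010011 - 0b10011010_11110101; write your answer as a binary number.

Subtract column by column in base 2:
  1-1 → 0
  1-0 → 1
  0-1 → 1 (borrow)
  0-0-1 → 1 (borrow)
  1-1-1 → 1 (borrow)
  0-1-1 → 0 (borrow)
  1-1-1 → 1 (borrow)
  1-1-1 → 1 (borrow)
  0-0-1 → 1 (borrow)
  0-1-1 → 0 (borrow)
  1-0-1 → 0
  0-1 → 1 (borrow)
  1-1-1 → 1 (borrow)
  1-0-1 → 0
  1-0 → 1
  1-1 → 0

0b101100111011110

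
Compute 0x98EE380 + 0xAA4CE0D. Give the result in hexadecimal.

Add column by column in base 16, right to left:
  0+D = D
  8+0 = 8
  3+E = 1 carry 1
  E+C+1 = B carry 1
  E+4+1 = 3 carry 1
  8+A+1 = 3 carry 1
  9+A+1 = 4 carry 1
  final carry 1

0x1433B18D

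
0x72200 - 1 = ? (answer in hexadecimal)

The trailing 2 digits are 0, so subtracting 1 borrows through: they become F and the next digit up decrements.

0x721FF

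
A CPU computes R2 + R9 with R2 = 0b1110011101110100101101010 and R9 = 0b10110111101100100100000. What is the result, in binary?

Add column by column in base 2, right to left:
  0+0 = 0
  1+0 = 1
  0+0 = 0
  1+0 = 1
  0+0 = 0
  1+1 = 0 carry 1
  1+0+1 = 0 carry 1
  0+0+1 = 1
  1+1 = 0 carry 1
  0+0+1 = 1
  0+0 = 0
  1+1 = 0 carry 1
  0+1+1 = 0 carry 1
  1+0+1 = 0 carry 1
  1+1+1 = 1 carry 1
  1+1+1 = 1 carry 1
  0+1+1 = 0 carry 1
  1+1+1 = 1 carry 1
  1+0+1 = 0 carry 1
  1+1+1 = 1 carry 1
  0+1+1 = 0 carry 1
  0+0+1 = 1
  1+1 = 0 carry 1
  1+0+1 = 0 carry 1
  1+0+1 = 0 carry 1
  final carry 1

0b10001010101100001010001010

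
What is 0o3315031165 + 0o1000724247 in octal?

Add column by column in base 8, right to left:
  5+7 = 4 carry 1
  6+4+1 = 3 carry 1
  1+2+1 = 4
  1+4 = 5
  3+2 = 5
  0+7 = 7
  5+0 = 5
  1+0 = 1
  3+0 = 3
  3+1 = 4

0o4315755434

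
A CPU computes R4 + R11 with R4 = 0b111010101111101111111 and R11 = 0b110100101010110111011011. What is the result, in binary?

0b111100000000110101011010

Add column by column in base 2, right to left:
  1+1 = 0 carry 1
  1+1+1 = 1 carry 1
  1+0+1 = 0 carry 1
  1+1+1 = 1 carry 1
  1+1+1 = 1 carry 1
  1+0+1 = 0 carry 1
  1+1+1 = 1 carry 1
  0+1+1 = 0 carry 1
  1+1+1 = 1 carry 1
  1+0+1 = 0 carry 1
  1+1+1 = 1 carry 1
  1+1+1 = 1 carry 1
  1+0+1 = 0 carry 1
  0+1+1 = 0 carry 1
  1+0+1 = 0 carry 1
  0+1+1 = 0 carry 1
  1+0+1 = 0 carry 1
  0+1+1 = 0 carry 1
  1+0+1 = 0 carry 1
  1+0+1 = 0 carry 1
  1+1+1 = 1 carry 1
  0+0+1 = 1
  0+1 = 1
  0+1 = 1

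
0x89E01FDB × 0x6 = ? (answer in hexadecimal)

Multiply each base-16 digit by 6, carrying:
  B×6 = 66 → write 2 carry 4
  D×6+4 = 82 → write 2 carry 5
  F×6+5 = 95 → write F carry 5
  1×6+5 = 11 → write B
  0×6 = 0 → write 0
  E×6 = 84 → write 4 carry 5
  9×6+5 = 59 → write B carry 3
  8×6+3 = 51 → write 3 carry 3
  remaining carry: 3

0x33B40BF22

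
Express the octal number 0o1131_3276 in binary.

0b1001011001011010111110

Each octal digit is 3 bits: 1=001 1=001 3=011 1=001 3=011 2=010 7=111 6=110.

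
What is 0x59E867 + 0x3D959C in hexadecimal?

0x977E03

Add column by column in base 16, right to left:
  7+C = 3 carry 1
  6+9+1 = 0 carry 1
  8+5+1 = E
  E+9 = 7 carry 1
  9+D+1 = 7 carry 1
  5+3+1 = 9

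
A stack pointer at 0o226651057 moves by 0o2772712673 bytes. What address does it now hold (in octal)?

0o3221563752

Add column by column in base 8, right to left:
  7+3 = 2 carry 1
  5+7+1 = 5 carry 1
  0+6+1 = 7
  1+2 = 3
  5+1 = 6
  6+7 = 5 carry 1
  6+2+1 = 1 carry 1
  2+7+1 = 2 carry 1
  2+7+1 = 2 carry 1
  0+2+1 = 3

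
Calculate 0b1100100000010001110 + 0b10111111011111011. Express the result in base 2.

0b1111011111110001001

Add column by column in base 2, right to left:
  0+1 = 1
  1+1 = 0 carry 1
  1+0+1 = 0 carry 1
  1+1+1 = 1 carry 1
  0+1+1 = 0 carry 1
  0+1+1 = 0 carry 1
  0+1+1 = 0 carry 1
  1+1+1 = 1 carry 1
  0+0+1 = 1
  0+1 = 1
  0+1 = 1
  0+1 = 1
  0+1 = 1
  0+1 = 1
  1+1 = 0 carry 1
  0+0+1 = 1
  0+1 = 1
  1+0 = 1
  1+0 = 1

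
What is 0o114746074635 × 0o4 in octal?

0o463630363164

Multiply each base-8 digit by 4, carrying:
  5×4 = 20 → write 4 carry 2
  3×4+2 = 14 → write 6 carry 1
  6×4+1 = 25 → write 1 carry 3
  4×4+3 = 19 → write 3 carry 2
  7×4+2 = 30 → write 6 carry 3
  0×4+3 = 3 → write 3
  6×4 = 24 → write 0 carry 3
  4×4+3 = 19 → write 3 carry 2
  7×4+2 = 30 → write 6 carry 3
  4×4+3 = 19 → write 3 carry 2
  1×4+2 = 6 → write 6
  1×4 = 4 → write 4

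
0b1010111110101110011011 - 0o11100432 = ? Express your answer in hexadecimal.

0x76a81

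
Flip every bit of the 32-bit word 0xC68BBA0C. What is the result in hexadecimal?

0x397445F3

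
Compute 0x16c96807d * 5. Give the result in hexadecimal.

Multiply each base-16 digit by 5, carrying:
  d×5 = 65 → write 1 carry 4
  7×5+4 = 39 → write 7 carry 2
  0×5+2 = 2 → write 2
  8×5 = 40 → write 8 carry 2
  6×5+2 = 32 → write 0 carry 2
  9×5+2 = 47 → write f carry 2
  c×5+2 = 62 → write e carry 3
  6×5+3 = 33 → write 1 carry 2
  1×5+2 = 7 → write 7

0x71ef08271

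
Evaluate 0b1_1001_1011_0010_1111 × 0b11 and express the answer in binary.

Multiply each base-2 digit by 3, carrying:
  1×3 = 3 → write 1 carry 1
  1×3+1 = 4 → write 0 carry 2
  1×3+2 = 5 → write 1 carry 2
  1×3+2 = 5 → write 1 carry 2
  0×3+2 = 2 → write 0 carry 1
  1×3+1 = 4 → write 0 carry 2
  0×3+2 = 2 → write 0 carry 1
  0×3+1 = 1 → write 1
  1×3 = 3 → write 1 carry 1
  1×3+1 = 4 → write 0 carry 2
  0×3+2 = 2 → write 0 carry 1
  1×3+1 = 4 → write 0 carry 2
  1×3+2 = 5 → write 1 carry 2
  0×3+2 = 2 → write 0 carry 1
  0×3+1 = 1 → write 1
  1×3 = 3 → write 1 carry 1
  1×3+1 = 4 → write 0 carry 2
  remaining carry: 10

0b1001101000110001101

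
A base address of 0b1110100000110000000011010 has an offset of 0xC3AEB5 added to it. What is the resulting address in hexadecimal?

0b1110100000110000000011010 = 0x1D0601A in hexadecimal.
Add column by column in base 16, right to left:
  A+5 = F
  1+B = C
  0+E = E
  6+A = 0 carry 1
  0+3+1 = 4
  D+C = 9 carry 1
  1+0+1 = 2

0x2940ECF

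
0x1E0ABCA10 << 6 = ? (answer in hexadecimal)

6 bits is not a whole number of base-16 digits; in binary: 111100000101010111100101000010000 << 6 = 111100000101010111100101000010000000000.

0x782AF28400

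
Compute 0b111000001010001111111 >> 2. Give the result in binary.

0b1110000010100011111

Right shift by 2: drop the 2 least-significant bits.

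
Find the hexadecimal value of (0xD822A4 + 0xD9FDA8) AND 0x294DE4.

0x200044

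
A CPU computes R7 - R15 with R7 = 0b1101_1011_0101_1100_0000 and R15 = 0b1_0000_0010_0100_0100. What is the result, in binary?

0b11001011001101111100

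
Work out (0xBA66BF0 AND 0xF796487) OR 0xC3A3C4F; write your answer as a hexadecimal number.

0xBA66BF0 AND 0xF796487 = 0xB206080.
Then OR with 0xC3A3C4F.

0xF3A7CCF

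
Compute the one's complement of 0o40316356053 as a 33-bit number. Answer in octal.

Each oct digit d becomes 7−d:
  4→3, 0→7, 3→4, 1→6, 6→1, 3→4, 5→2, 6→1, 0→7, 5→2, 3→4

0o37461421724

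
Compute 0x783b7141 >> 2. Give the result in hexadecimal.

2 bits is not a whole number of base-16 digits; in binary: 1111000001110110111000101000001 >> 2 = 11110000011101101110001010000.

0x1e0edc50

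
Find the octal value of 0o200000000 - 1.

0o177777777

The trailing 8 digits are 0, so subtracting 1 borrows through: they become 7 and the next digit up decrements.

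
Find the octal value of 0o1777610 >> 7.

0o7777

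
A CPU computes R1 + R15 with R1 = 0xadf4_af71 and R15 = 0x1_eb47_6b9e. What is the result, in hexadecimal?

0x2993c1b0f

Add column by column in base 16, right to left:
  1+e = f
  7+9 = 0 carry 1
  f+b+1 = b carry 1
  a+6+1 = 1 carry 1
  4+7+1 = c
  f+4 = 3 carry 1
  d+b+1 = 9 carry 1
  a+e+1 = 9 carry 1
  0+1+1 = 2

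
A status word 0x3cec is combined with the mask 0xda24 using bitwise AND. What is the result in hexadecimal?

AND each hex digit independently (no carries):
  3&d=1, c&a=8, e&2=2, c&4=4

0x1824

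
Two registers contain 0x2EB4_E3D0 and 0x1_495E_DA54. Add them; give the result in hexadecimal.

0x17813BE24

Add column by column in base 16, right to left:
  0+4 = 4
  D+5 = 2 carry 1
  3+A+1 = E
  E+D = B carry 1
  4+E+1 = 3 carry 1
  B+5+1 = 1 carry 1
  E+9+1 = 8 carry 1
  2+4+1 = 7
  0+1 = 1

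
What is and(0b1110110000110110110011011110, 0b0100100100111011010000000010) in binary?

0b0100100000110010010000000010

AND bit by bit (1 only where both bits are 1):
  1110110000110110110011011110
& 0100100100111011010000000010
= 0100100000110010010000000010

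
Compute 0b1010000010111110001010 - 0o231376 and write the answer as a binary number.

0o231376 = 0b10011001011111110 in binary.
Subtract column by column in base 2:
  0-0 → 0
  1-1 → 0
  0-1 → 1 (borrow)
  1-1-1 → 1 (borrow)
  0-1-1 → 0 (borrow)
  0-1-1 → 0 (borrow)
  0-1-1 → 0 (borrow)
  1-1-1 → 1 (borrow)
  1-0-1 → 0
  1-1 → 0
  1-0 → 1
  1-0 → 1
  0-1 → 1 (borrow)
  1-1-1 → 1 (borrow)
  0-0-1 → 1 (borrow)
  0-0-1 → 1 (borrow)
  0-1-1 → 0 (borrow)
  0-0-1 → 1 (borrow)
  0-0-1 → 1 (borrow)
  1-0-1 → 0
  0-0 → 0
  1-0 → 1

0b1001101111110010001100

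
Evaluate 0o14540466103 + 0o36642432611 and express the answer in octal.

Add column by column in base 8, right to left:
  3+1 = 4
  0+1 = 1
  1+6 = 7
  6+2 = 0 carry 1
  6+3+1 = 2 carry 1
  4+4+1 = 1 carry 1
  0+2+1 = 3
  4+4 = 0 carry 1
  5+6+1 = 4 carry 1
  4+6+1 = 3 carry 1
  1+3+1 = 5

0o53403120714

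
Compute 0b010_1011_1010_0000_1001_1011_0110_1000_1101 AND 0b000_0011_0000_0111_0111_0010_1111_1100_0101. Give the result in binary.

AND bit by bit (1 only where both bits are 1):
  01010111010000010011011011010001101
& 00000110000011101110010111111000101
= 00000110000000000010010011010000101

0b00000110000000000010010011010000101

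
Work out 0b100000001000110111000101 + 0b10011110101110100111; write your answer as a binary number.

Add column by column in base 2, right to left:
  1+1 = 0 carry 1
  0+1+1 = 0 carry 1
  1+1+1 = 1 carry 1
  0+0+1 = 1
  0+0 = 0
  0+1 = 1
  1+0 = 1
  1+1 = 0 carry 1
  1+1+1 = 1 carry 1
  0+1+1 = 0 carry 1
  1+0+1 = 0 carry 1
  1+1+1 = 1 carry 1
  0+0+1 = 1
  0+1 = 1
  0+1 = 1
  1+1 = 0 carry 1
  0+1+1 = 0 carry 1
  0+0+1 = 1
  0+0 = 0
  0+1 = 1
  0+0 = 0
  0+0 = 0
  0+0 = 0
  1+0 = 1

0b100010100111100101101100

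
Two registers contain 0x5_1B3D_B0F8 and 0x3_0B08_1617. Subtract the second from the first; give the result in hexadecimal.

0x210359AE1

Subtract column by column in base 16:
  8-7 → 1
  F-1 → E
  0-6 → A (borrow)
  B-1-1 → 9
  D-8 → 5
  3-0 → 3
  B-B → 0
  1-0 → 1
  5-3 → 2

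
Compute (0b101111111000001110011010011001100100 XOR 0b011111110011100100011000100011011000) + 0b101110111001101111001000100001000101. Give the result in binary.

First 0b101111111000001110011010011001100100 XOR 0b011111110011100100011000100011011000 = 0b110000001011101010000010111010111100.
Add column by column in base 2, right to left:
  0+1 = 1
  0+0 = 0
  1+1 = 0 carry 1
  1+0+1 = 0 carry 1
  1+0+1 = 0 carry 1
  1+0+1 = 0 carry 1
  0+1+1 = 0 carry 1
  1+0+1 = 0 carry 1
  0+0+1 = 1
  1+0 = 1
  1+0 = 1
  1+1 = 0 carry 1
  0+0+1 = 1
  1+0 = 1
  0+0 = 0
  0+1 = 1
  0+0 = 0
  0+0 = 0
  0+1 = 1
  1+1 = 0 carry 1
  0+1+1 = 0 carry 1
  1+1+1 = 1 carry 1
  0+0+1 = 1
  1+1 = 0 carry 1
  1+1+1 = 1 carry 1
  1+0+1 = 0 carry 1
  0+0+1 = 1
  1+1 = 0 carry 1
  0+1+1 = 0 carry 1
  0+1+1 = 0 carry 1
  0+0+1 = 1
  0+1 = 1
  0+1 = 1
  0+1 = 1
  1+0 = 1
  1+1 = 0 carry 1
  final carry 1

0b1011111000101011001001011011100000001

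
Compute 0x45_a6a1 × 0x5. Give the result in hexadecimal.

Multiply each base-16 digit by 5, carrying:
  1×5 = 5 → write 5
  a×5 = 50 → write 2 carry 3
  6×5+3 = 33 → write 1 carry 2
  a×5+2 = 52 → write 4 carry 3
  5×5+3 = 28 → write c carry 1
  4×5+1 = 21 → write 5 carry 1
  remaining carry: 1

0x15c4125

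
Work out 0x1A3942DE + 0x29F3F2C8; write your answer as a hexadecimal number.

0x442D35A6

Add column by column in base 16, right to left:
  E+8 = 6 carry 1
  D+C+1 = A carry 1
  2+2+1 = 5
  4+F = 3 carry 1
  9+3+1 = D
  3+F = 2 carry 1
  A+9+1 = 4 carry 1
  1+2+1 = 4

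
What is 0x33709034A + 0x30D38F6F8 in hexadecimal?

Add column by column in base 16, right to left:
  A+8 = 2 carry 1
  4+F+1 = 4 carry 1
  3+6+1 = A
  0+F = F
  9+8 = 1 carry 1
  0+3+1 = 4
  7+D = 4 carry 1
  3+0+1 = 4
  3+3 = 6

0x64441FA42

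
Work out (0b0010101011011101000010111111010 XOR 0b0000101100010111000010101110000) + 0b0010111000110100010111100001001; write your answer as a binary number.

First 0b0010101011011101000010111111010 XOR 0b0000101100010111000010101110000 = 0b0010000111001010000000010001010.
Add column by column in base 2, right to left:
  0+1 = 1
  1+0 = 1
  0+0 = 0
  1+1 = 0 carry 1
  0+0+1 = 1
  0+0 = 0
  0+0 = 0
  1+0 = 1
  0+1 = 1
  0+1 = 1
  0+1 = 1
  0+1 = 1
  0+0 = 0
  0+1 = 1
  0+0 = 0
  0+0 = 0
  1+0 = 1
  0+1 = 1
  1+0 = 1
  0+1 = 1
  0+1 = 1
  1+0 = 1
  1+0 = 1
  1+0 = 1
  0+1 = 1
  0+1 = 1
  0+1 = 1
  0+0 = 0
  1+1 = 0 carry 1
  final carry 1

0b100111111111110010111110010011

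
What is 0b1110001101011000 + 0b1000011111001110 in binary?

Add column by column in base 2, right to left:
  0+0 = 0
  0+1 = 1
  0+1 = 1
  1+1 = 0 carry 1
  1+0+1 = 0 carry 1
  0+0+1 = 1
  1+1 = 0 carry 1
  0+1+1 = 0 carry 1
  1+1+1 = 1 carry 1
  1+1+1 = 1 carry 1
  0+1+1 = 0 carry 1
  0+0+1 = 1
  0+0 = 0
  1+0 = 1
  1+0 = 1
  1+1 = 0 carry 1
  final carry 1

0b10110101100100110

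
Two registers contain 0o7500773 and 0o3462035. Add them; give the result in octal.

0o13163030

Add column by column in base 8, right to left:
  3+5 = 0 carry 1
  7+3+1 = 3 carry 1
  7+0+1 = 0 carry 1
  0+2+1 = 3
  0+6 = 6
  5+4 = 1 carry 1
  7+3+1 = 3 carry 1
  final carry 1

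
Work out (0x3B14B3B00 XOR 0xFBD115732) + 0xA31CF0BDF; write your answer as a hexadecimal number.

First 0x3B14B3B00 XOR 0xFBD115732 = 0xC0C5A6C32.
Add column by column in base 16, right to left:
  2+F = 1 carry 1
  3+D+1 = 1 carry 1
  C+B+1 = 8 carry 1
  6+0+1 = 7
  A+F = 9 carry 1
  5+C+1 = 2 carry 1
  C+1+1 = E
  0+3 = 3
  C+A = 6 carry 1
  final carry 1

0x163E297811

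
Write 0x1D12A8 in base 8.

Expand each hex digit to 4 bits: 1=0001 D=1101 1=0001 2=0010 A=1010 8=1000.
Group the bits in threes: 111 010 001 001 010 101 000 → 7211250.

0o7211250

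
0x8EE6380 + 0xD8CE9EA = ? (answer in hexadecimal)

0x167B4D6A

Add column by column in base 16, right to left:
  0+A = A
  8+E = 6 carry 1
  3+9+1 = D
  6+E = 4 carry 1
  E+C+1 = B carry 1
  E+8+1 = 7 carry 1
  8+D+1 = 6 carry 1
  final carry 1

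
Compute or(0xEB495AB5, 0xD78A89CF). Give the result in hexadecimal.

0xFFCBDBFF

OR each hex digit independently (no carries):
  E|D=F, B|7=F, 4|8=C, 9|A=B, 5|8=D, A|9=B, B|C=F, 5|F=F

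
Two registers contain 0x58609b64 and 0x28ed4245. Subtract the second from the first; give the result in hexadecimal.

Subtract column by column in base 16:
  4-5 → f (borrow)
  6-4-1 → 1
  b-2 → 9
  9-4 → 5
  0-d → 3 (borrow)
  6-e-1 → 7 (borrow)
  8-8-1 → f (borrow)
  5-2-1 → 2

0x2f73591f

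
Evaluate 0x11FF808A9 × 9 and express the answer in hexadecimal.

0xA1FB84DF1

Multiply each base-16 digit by 9, carrying:
  9×9 = 81 → write 1 carry 5
  A×9+5 = 95 → write F carry 5
  8×9+5 = 77 → write D carry 4
  0×9+4 = 4 → write 4
  8×9 = 72 → write 8 carry 4
  F×9+4 = 139 → write B carry 8
  F×9+8 = 143 → write F carry 8
  1×9+8 = 17 → write 1 carry 1
  1×9+1 = 10 → write A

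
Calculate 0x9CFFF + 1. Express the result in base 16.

The trailing 3 digits are F (max in base 16), so adding 1 cascades: they roll to 0 and the next digit up increments.

0x9D000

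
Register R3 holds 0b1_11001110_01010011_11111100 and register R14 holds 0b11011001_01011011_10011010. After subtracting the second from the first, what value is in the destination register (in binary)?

0b111101001111100001100010

Subtract column by column in base 2:
  0-0 → 0
  0-1 → 1 (borrow)
  1-0-1 → 0
  1-1 → 0
  1-1 → 0
  1-0 → 1
  1-0 → 1
  1-1 → 0
  1-1 → 0
  1-1 → 0
  0-0 → 0
  0-1 → 1 (borrow)
  1-1-1 → 1 (borrow)
  0-0-1 → 1 (borrow)
  1-1-1 → 1 (borrow)
  0-0-1 → 1 (borrow)
  0-1-1 → 0 (borrow)
  1-0-1 → 0
  1-0 → 1
  1-1 → 0
  0-1 → 1 (borrow)
  0-0-1 → 1 (borrow)
  1-1-1 → 1 (borrow)
  1-1-1 → 1 (borrow)
  1-0-1 → 0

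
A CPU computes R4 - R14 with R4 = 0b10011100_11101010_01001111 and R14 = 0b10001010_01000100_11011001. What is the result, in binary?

0b100101010010101110110

Subtract column by column in base 2:
  1-1 → 0
  1-0 → 1
  1-0 → 1
  1-1 → 0
  0-1 → 1 (borrow)
  0-0-1 → 1 (borrow)
  1-1-1 → 1 (borrow)
  0-1-1 → 0 (borrow)
  0-0-1 → 1 (borrow)
  1-0-1 → 0
  0-1 → 1 (borrow)
  1-0-1 → 0
  0-0 → 0
  1-0 → 1
  1-1 → 0
  1-0 → 1
  0-0 → 0
  0-1 → 1 (borrow)
  1-0-1 → 0
  1-1 → 0
  1-0 → 1
  0-0 → 0
  0-0 → 0
  1-1 → 0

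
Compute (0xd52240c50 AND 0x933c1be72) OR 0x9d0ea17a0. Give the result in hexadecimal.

0xd52240c50 AND 0x933c1be72 = 0x912000c50.
Then OR with 0x9d0ea17a0.

0x9d2ea1ff0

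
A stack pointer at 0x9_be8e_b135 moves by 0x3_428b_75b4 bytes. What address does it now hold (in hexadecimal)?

Add column by column in base 16, right to left:
  5+4 = 9
  3+b = e
  1+5 = 6
  b+7 = 2 carry 1
  e+b+1 = a carry 1
  8+8+1 = 1 carry 1
  e+2+1 = 1 carry 1
  b+4+1 = 0 carry 1
  9+3+1 = d

0xd011a26e9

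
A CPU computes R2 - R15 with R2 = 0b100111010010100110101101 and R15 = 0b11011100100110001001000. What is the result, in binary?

Subtract column by column in base 2:
  1-0 → 1
  0-0 → 0
  1-0 → 1
  1-1 → 0
  0-0 → 0
  1-0 → 1
  0-1 → 1 (borrow)
  1-0-1 → 0
  1-0 → 1
  0-0 → 0
  0-1 → 1 (borrow)
  1-1-1 → 1 (borrow)
  0-0-1 → 1 (borrow)
  1-0-1 → 0
  0-1 → 1 (borrow)
  0-0-1 → 1 (borrow)
  1-0-1 → 0
  0-1 → 1 (borrow)
  1-1-1 → 1 (borrow)
  1-1-1 → 1 (borrow)
  1-0-1 → 0
  0-1 → 1 (borrow)
  0-1-1 → 0 (borrow)
  1-0-1 → 0

0b1011101101110101100101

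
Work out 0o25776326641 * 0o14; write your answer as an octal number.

Multiply each base-8 digit by 12, carrying:
  1×12 = 12 → write 4 carry 1
  4×12+1 = 49 → write 1 carry 6
  6×12+6 = 78 → write 6 carry 9
  6×12+9 = 81 → write 1 carry 10
  2×12+10 = 34 → write 2 carry 4
  3×12+4 = 40 → write 0 carry 5
  6×12+5 = 77 → write 5 carry 9
  7×12+9 = 93 → write 5 carry 11
  7×12+11 = 95 → write 7 carry 11
  5×12+11 = 71 → write 7 carry 8
  2×12+8 = 32 → write 0 carry 4
  remaining carry: 4

0o407755021614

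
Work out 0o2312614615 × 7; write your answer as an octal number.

0o20613331333

Multiply each base-8 digit by 7, carrying:
  5×7 = 35 → write 3 carry 4
  1×7+4 = 11 → write 3 carry 1
  6×7+1 = 43 → write 3 carry 5
  4×7+5 = 33 → write 1 carry 4
  1×7+4 = 11 → write 3 carry 1
  6×7+1 = 43 → write 3 carry 5
  2×7+5 = 19 → write 3 carry 2
  1×7+2 = 9 → write 1 carry 1
  3×7+1 = 22 → write 6 carry 2
  2×7+2 = 16 → write 0 carry 2
  remaining carry: 2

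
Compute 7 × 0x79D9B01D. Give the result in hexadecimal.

Multiply each base-16 digit by 7, carrying:
  D×7 = 91 → write B carry 5
  1×7+5 = 12 → write C
  0×7 = 0 → write 0
  B×7 = 77 → write D carry 4
  9×7+4 = 67 → write 3 carry 4
  D×7+4 = 95 → write F carry 5
  9×7+5 = 68 → write 4 carry 4
  7×7+4 = 53 → write 5 carry 3
  remaining carry: 3

0x354F3D0CB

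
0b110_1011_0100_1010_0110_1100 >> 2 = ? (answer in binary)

0b110101101001010011011

Right shift by 2: drop the 2 least-significant bits.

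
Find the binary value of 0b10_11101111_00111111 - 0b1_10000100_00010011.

0b10110101100101100

Subtract column by column in base 2:
  1-1 → 0
  1-1 → 0
  1-0 → 1
  1-0 → 1
  1-1 → 0
  1-0 → 1
  0-0 → 0
  0-0 → 0
  1-0 → 1
  1-0 → 1
  1-1 → 0
  1-0 → 1
  0-0 → 0
  1-0 → 1
  1-0 → 1
  1-1 → 0
  0-1 → 1 (borrow)
  1-0-1 → 0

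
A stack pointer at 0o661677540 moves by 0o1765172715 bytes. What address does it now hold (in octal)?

0o2647072455

Add column by column in base 8, right to left:
  0+5 = 5
  4+1 = 5
  5+7 = 4 carry 1
  7+2+1 = 2 carry 1
  7+7+1 = 7 carry 1
  6+1+1 = 0 carry 1
  1+5+1 = 7
  6+6 = 4 carry 1
  6+7+1 = 6 carry 1
  0+1+1 = 2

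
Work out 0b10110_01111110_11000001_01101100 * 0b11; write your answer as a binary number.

0b1000011011111000100010001000100

Multiply each base-2 digit by 3, carrying:
  0×3 = 0 → write 0
  0×3 = 0 → write 0
  1×3 = 3 → write 1 carry 1
  1×3+1 = 4 → write 0 carry 2
  0×3+2 = 2 → write 0 carry 1
  1×3+1 = 4 → write 0 carry 2
  1×3+2 = 5 → write 1 carry 2
  0×3+2 = 2 → write 0 carry 1
  1×3+1 = 4 → write 0 carry 2
  0×3+2 = 2 → write 0 carry 1
  0×3+1 = 1 → write 1
  0×3 = 0 → write 0
  0×3 = 0 → write 0
  0×3 = 0 → write 0
  1×3 = 3 → write 1 carry 1
  1×3+1 = 4 → write 0 carry 2
  0×3+2 = 2 → write 0 carry 1
  1×3+1 = 4 → write 0 carry 2
  1×3+2 = 5 → write 1 carry 2
  1×3+2 = 5 → write 1 carry 2
  1×3+2 = 5 → write 1 carry 2
  1×3+2 = 5 → write 1 carry 2
  1×3+2 = 5 → write 1 carry 2
  0×3+2 = 2 → write 0 carry 1
  0×3+1 = 1 → write 1
  1×3 = 3 → write 1 carry 1
  1×3+1 = 4 → write 0 carry 2
  0×3+2 = 2 → write 0 carry 1
  1×3+1 = 4 → write 0 carry 2
  remaining carry: 10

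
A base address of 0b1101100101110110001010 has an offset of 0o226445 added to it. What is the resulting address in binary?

0o226445 = 0b10010110100100101 in binary.
Add column by column in base 2, right to left:
  0+1 = 1
  1+0 = 1
  0+1 = 1
  1+0 = 1
  0+0 = 0
  0+1 = 1
  0+0 = 0
  1+0 = 1
  1+1 = 0 carry 1
  0+0+1 = 1
  1+1 = 0 carry 1
  1+1+1 = 1 carry 1
  1+0+1 = 0 carry 1
  0+1+1 = 0 carry 1
  1+0+1 = 0 carry 1
  0+0+1 = 1
  0+1 = 1
  1+0 = 1
  1+0 = 1
  0+0 = 0
  1+0 = 1
  1+0 = 1

0b1101111000101010101111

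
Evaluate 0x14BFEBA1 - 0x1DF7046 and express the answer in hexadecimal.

0x12E07B5B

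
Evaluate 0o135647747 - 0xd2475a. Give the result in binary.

0b101001010000100010001101

0o135647747 = 0b1011101110100111111100111 in binary.
0xd2475a = 0b110100100100011101011010 in binary.
Subtract column by column in base 2:
  1-0 → 1
  1-1 → 0
  1-0 → 1
  0-1 → 1 (borrow)
  0-1-1 → 0 (borrow)
  1-0-1 → 0
  1-1 → 0
  1-0 → 1
  1-1 → 0
  1-1 → 0
  1-1 → 0
  1-0 → 1
  0-0 → 0
  0-0 → 0
  1-1 → 0
  0-0 → 0
  1-0 → 1
  1-1 → 0
  1-0 → 1
  0-0 → 0
  1-1 → 0
  1-0 → 1
  1-1 → 0
  0-1 → 1 (borrow)
  1-0-1 → 0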